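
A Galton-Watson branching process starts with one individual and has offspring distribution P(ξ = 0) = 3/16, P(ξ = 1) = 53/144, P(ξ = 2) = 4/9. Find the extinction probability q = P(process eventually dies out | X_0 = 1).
q = 27/64

The pgf is f(s) = 3/16 + 53/144·s + 4/9·s². The extinction probability q is the smallest fixed point of f in [0, 1]. Setting s = f(s):
  4/9·s² + (53/144 − 1)·s + 3/16 = 0
  4/9·s² − (3/16 + 4/9)·s + 3/16 = 0
which factors as (s − 1)·(4/9·s − 3/16) = 0, giving roots s = 1 and s = (3/16)/(4/9) = 27/64.
Mean offspring μ = 53/144 + 2·4/9 = 181/144 > 1 (supercritical), so q < 1. The extinction probability is the smaller root: q = (3/16)/(4/9) = 27/64.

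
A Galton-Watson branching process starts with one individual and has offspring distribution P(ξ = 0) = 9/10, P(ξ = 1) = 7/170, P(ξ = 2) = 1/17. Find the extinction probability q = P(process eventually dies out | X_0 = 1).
q = 1

Mean offspring μ = 0·9/10 + 1·7/170 + 2·1/17 = 27/170 ≤ 1. For μ ≤ 1 with offspring not concentrated at 1, the Galton-Watson process goes extinct almost surely, so q = 1.
(Algebraic check: The pgf is f(s) = 9/10 + 7/170·s + 1/17·s². The extinction probability q is the smallest fixed point of f in [0, 1]. Setting s = f(s):
  1/17·s² + (7/170 − 1)·s + 9/10 = 0
  1/17·s² − (9/10 + 1/17)·s + 9/10 = 0
which factors as (s − 1)·(1/17·s − 9/10) = 0, giving roots s = 1 and s = (9/10)/(1/17) = 153/10. Since 153/10 ≥ 1, the smallest root in [0, 1] is s = 1.)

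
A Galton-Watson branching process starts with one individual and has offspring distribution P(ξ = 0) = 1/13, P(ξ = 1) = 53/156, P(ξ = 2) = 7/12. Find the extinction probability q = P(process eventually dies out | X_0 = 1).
q = 12/91

The pgf is f(s) = 1/13 + 53/156·s + 7/12·s². The extinction probability q is the smallest fixed point of f in [0, 1]. Setting s = f(s):
  7/12·s² + (53/156 − 1)·s + 1/13 = 0
  7/12·s² − (1/13 + 7/12)·s + 1/13 = 0
which factors as (s − 1)·(7/12·s − 1/13) = 0, giving roots s = 1 and s = (1/13)/(7/12) = 12/91.
Mean offspring μ = 53/156 + 2·7/12 = 235/156 > 1 (supercritical), so q < 1. The extinction probability is the smaller root: q = (1/13)/(7/12) = 12/91.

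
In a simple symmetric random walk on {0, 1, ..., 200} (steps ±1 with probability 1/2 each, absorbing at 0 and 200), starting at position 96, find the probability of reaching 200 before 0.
P(hit 200 before 0) = 96/200 = 12/25

Let u_k = P(hit 200 before 0 | start at k). Then u_0 = 0, u_200 = 1, and u_k = u_{k-1}/2 + u_{k+1}/2 for 1 ≤ k ≤ 199. This harmonic recurrence is solved by u_k = k/200, giving u_96 = 96/200 = 12/25.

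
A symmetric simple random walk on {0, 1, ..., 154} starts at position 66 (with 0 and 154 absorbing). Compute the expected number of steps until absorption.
E[τ | X_0 = 66] = 5808

Let v_k = E[τ | X_0 = k]. Boundary: v_0 = v_154 = 0. Recurrence: v_k = 1 + (v_{k-1} + v_{k+1})/2 for 1 ≤ k ≤ 153. The particular solution to v_k − (v_{k-1} + v_{k+1})/2 = 1 is v_k = −k^2. Adding homogeneous solution A + B k and matching boundaries gives v_k = k (154 − k). Substituting k = 66: v_66 = 66 · 88 = 5808.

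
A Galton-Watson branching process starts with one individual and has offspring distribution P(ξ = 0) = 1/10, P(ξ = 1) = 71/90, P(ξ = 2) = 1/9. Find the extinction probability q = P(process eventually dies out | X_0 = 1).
q = 9/10

The pgf is f(s) = 1/10 + 71/90·s + 1/9·s². The extinction probability q is the smallest fixed point of f in [0, 1]. Setting s = f(s):
  1/9·s² + (71/90 − 1)·s + 1/10 = 0
  1/9·s² − (1/10 + 1/9)·s + 1/10 = 0
which factors as (s − 1)·(1/9·s − 1/10) = 0, giving roots s = 1 and s = (1/10)/(1/9) = 9/10.
Mean offspring μ = 71/90 + 2·1/9 = 91/90 > 1 (supercritical), so q < 1. The extinction probability is the smaller root: q = (1/10)/(1/9) = 9/10.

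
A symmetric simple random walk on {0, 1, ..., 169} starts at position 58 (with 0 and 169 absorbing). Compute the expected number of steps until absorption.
E[τ | X_0 = 58] = 6438

Let v_k = E[τ | X_0 = k]. Boundary: v_0 = v_169 = 0. Recurrence: v_k = 1 + (v_{k-1} + v_{k+1})/2 for 1 ≤ k ≤ 168. The particular solution to v_k − (v_{k-1} + v_{k+1})/2 = 1 is v_k = −k^2. Adding homogeneous solution A + B k and matching boundaries gives v_k = k (169 − k). Substituting k = 58: v_58 = 58 · 111 = 6438.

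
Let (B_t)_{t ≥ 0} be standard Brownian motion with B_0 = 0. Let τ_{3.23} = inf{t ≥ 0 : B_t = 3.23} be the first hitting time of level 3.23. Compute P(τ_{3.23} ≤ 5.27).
P(τ_{3.23} ≤ 5.27) = 2(1 − Φ(3.23/√5.27)) = 2(1 − Φ(1.4070)) ≈ 0.1594

By the reflection principle for standard BM, P(τ_b ≤ t) = 2 · P(B_t ≥ b). Since B_t ~ N(0, t), P(B_t ≥ 3.23) = 1 − Φ(3.23/√t) = 1 − Φ(3.23/√5.27) = 1 − Φ(1.4070) ≈ 0.07971. Doubling: P(τ_{3.23} ≤ 5.27) ≈ 2 · 0.07971 = 0.15942 ≈ 0.1594.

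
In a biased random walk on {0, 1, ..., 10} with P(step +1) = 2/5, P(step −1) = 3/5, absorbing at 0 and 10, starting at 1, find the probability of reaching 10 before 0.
P(hit 10 before 0) = (1 − (3/2)^1) / (1 − (3/2)^10) = 512/58025

Let u_k denote P(reach 10 before 0 | start at k). Boundary: u_0 = 0, u_10 = 1. Recurrence: u_k = 2/5·u_{k+1} + 3/5·u_{k-1} for 1 ≤ k ≤ 9. Try u_k = A + B·r^k with r = q/p = (3/5)/(2/5) = 3/2. Substitution satisfies the recurrence; boundary conditions give:
  u_k = (1 − r^k) / (1 − r^N) = (1 − (3/2)^1) / (1 − (3/2)^10) = 512/58025.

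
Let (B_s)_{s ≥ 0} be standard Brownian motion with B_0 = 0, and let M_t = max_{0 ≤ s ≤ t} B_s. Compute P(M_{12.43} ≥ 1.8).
P(M_{12.43} ≥ 1.8) = 2·P(B_{12.43} ≥ 1.8) = 2(1 − Φ(1.8/√12.43)) ≈ 0.6097

By the reflection principle for Brownian motion, P(M_t ≥ a) = 2 · P(B_t ≥ a) for a ≥ 0. Since B_t ~ N(0, t), P(B_t ≥ 1.8) = 1 − Φ(1.8/√t) = 1 − Φ(1.8/√12.43) = 1 − Φ(0.5105). So
  P(M_{12.43} ≥ 1.8) = 2(1 − Φ(0.5105)) ≈ 0.6097.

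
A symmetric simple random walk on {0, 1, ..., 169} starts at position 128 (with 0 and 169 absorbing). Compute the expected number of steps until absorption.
E[τ | X_0 = 128] = 5248

Let v_k = E[τ | X_0 = k]. Boundary: v_0 = v_169 = 0. Recurrence: v_k = 1 + (v_{k-1} + v_{k+1})/2 for 1 ≤ k ≤ 168. The particular solution to v_k − (v_{k-1} + v_{k+1})/2 = 1 is v_k = −k^2. Adding homogeneous solution A + B k and matching boundaries gives v_k = k (169 − k). Substituting k = 128: v_128 = 128 · 41 = 5248.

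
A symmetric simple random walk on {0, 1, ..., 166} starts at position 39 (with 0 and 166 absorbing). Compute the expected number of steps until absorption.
E[τ | X_0 = 39] = 4953

Let v_k = E[τ | X_0 = k]. Boundary: v_0 = v_166 = 0. Recurrence: v_k = 1 + (v_{k-1} + v_{k+1})/2 for 1 ≤ k ≤ 165. The particular solution to v_k − (v_{k-1} + v_{k+1})/2 = 1 is v_k = −k^2. Adding homogeneous solution A + B k and matching boundaries gives v_k = k (166 − k). Substituting k = 39: v_39 = 39 · 127 = 4953.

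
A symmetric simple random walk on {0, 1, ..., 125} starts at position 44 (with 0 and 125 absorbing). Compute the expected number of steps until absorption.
E[τ | X_0 = 44] = 3564

Let v_k = E[τ | X_0 = k]. Boundary: v_0 = v_125 = 0. Recurrence: v_k = 1 + (v_{k-1} + v_{k+1})/2 for 1 ≤ k ≤ 124. The particular solution to v_k − (v_{k-1} + v_{k+1})/2 = 1 is v_k = −k^2. Adding homogeneous solution A + B k and matching boundaries gives v_k = k (125 − k). Substituting k = 44: v_44 = 44 · 81 = 3564.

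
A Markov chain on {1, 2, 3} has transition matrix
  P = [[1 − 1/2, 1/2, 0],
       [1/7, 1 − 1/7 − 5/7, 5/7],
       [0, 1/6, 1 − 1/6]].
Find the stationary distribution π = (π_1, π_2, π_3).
π = (2/39, 7/39, 10/13)

This is a birth-death chain on three states, which satisfies detailed balance: π_1 · P_{12} = π_2 · P_{21} and π_2 · P_{23} = π_3 · P_{32}.
From π_1 · 1/2 = π_2 · 1/7: π_2/π_1 = (1/2)/(1/7) = 7/2.
From π_2 · 5/7 = π_3 · 1/6: π_3/π_2 = (5/7)/(1/6) = 30/7.
Take π_1 proportional to 1; then unnormalized π = (1, 7/2, 15). Normalize by dividing by the sum 39/2:
  π = (2/39, 7/39, 10/13).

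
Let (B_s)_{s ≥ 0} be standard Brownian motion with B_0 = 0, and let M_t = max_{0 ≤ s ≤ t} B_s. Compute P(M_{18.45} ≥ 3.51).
P(M_{18.45} ≥ 3.51) = 2·P(B_{18.45} ≥ 3.51) = 2(1 − Φ(3.51/√18.45)) ≈ 0.4138

By the reflection principle for Brownian motion, P(M_t ≥ a) = 2 · P(B_t ≥ a) for a ≥ 0. Since B_t ~ N(0, t), P(B_t ≥ 3.51) = 1 − Φ(3.51/√t) = 1 − Φ(3.51/√18.45) = 1 − Φ(0.8172). So
  P(M_{18.45} ≥ 3.51) = 2(1 − Φ(0.8172)) ≈ 0.4138.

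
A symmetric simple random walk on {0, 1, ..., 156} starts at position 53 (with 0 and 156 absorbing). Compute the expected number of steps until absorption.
E[τ | X_0 = 53] = 5459

Let v_k = E[τ | X_0 = k]. Boundary: v_0 = v_156 = 0. Recurrence: v_k = 1 + (v_{k-1} + v_{k+1})/2 for 1 ≤ k ≤ 155. The particular solution to v_k − (v_{k-1} + v_{k+1})/2 = 1 is v_k = −k^2. Adding homogeneous solution A + B k and matching boundaries gives v_k = k (156 − k). Substituting k = 53: v_53 = 53 · 103 = 5459.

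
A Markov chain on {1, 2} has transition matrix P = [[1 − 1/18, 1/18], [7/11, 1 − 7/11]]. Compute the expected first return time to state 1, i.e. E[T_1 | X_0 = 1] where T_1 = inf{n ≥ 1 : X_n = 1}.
E[T_1 | X_0 = 1] = 1/π_1 = 137/126

For an irreducible recurrent Markov chain with stationary distribution π, E[T_i | X_0 = i] = 1/π_i (Kac's formula). Here π_1 = (7/11)/(1/18 + 7/11) = (7/11)/(137/198) = 126/137, so E[T_1 | X_0 = 1] = 1/π_1 = (1/18 + 7/11)/(7/11) = (137/198)/(7/11) = 137/126.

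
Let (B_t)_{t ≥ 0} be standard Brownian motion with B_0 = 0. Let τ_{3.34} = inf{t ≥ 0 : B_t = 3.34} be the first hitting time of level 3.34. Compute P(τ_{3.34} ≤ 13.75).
P(τ_{3.34} ≤ 13.75) = 2(1 − Φ(3.34/√13.75)) = 2(1 − Φ(0.9007)) ≈ 0.3677

By the reflection principle for standard BM, P(τ_b ≤ t) = 2 · P(B_t ≥ b). Since B_t ~ N(0, t), P(B_t ≥ 3.34) = 1 − Φ(3.34/√t) = 1 − Φ(3.34/√13.75) = 1 − Φ(0.9007) ≈ 0.18387. Doubling: P(τ_{3.34} ≤ 13.75) ≈ 2 · 0.18387 = 0.36774 ≈ 0.3677.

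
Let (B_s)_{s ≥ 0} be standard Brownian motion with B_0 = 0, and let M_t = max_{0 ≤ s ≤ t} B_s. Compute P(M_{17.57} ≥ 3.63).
P(M_{17.57} ≥ 3.63) = 2·P(B_{17.57} ≥ 3.63) = 2(1 − Φ(3.63/√17.57)) ≈ 0.3865

By the reflection principle for Brownian motion, P(M_t ≥ a) = 2 · P(B_t ≥ a) for a ≥ 0. Since B_t ~ N(0, t), P(B_t ≥ 3.63) = 1 − Φ(3.63/√t) = 1 − Φ(3.63/√17.57) = 1 − Φ(0.8660). So
  P(M_{17.57} ≥ 3.63) = 2(1 − Φ(0.8660)) ≈ 0.3865.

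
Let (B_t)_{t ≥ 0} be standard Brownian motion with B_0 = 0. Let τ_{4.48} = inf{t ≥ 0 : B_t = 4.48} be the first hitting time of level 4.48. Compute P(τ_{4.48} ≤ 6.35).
P(τ_{4.48} ≤ 6.35) = 2(1 − Φ(4.48/√6.35)) = 2(1 − Φ(1.7778)) ≈ 0.0754

By the reflection principle for standard BM, P(τ_b ≤ t) = 2 · P(B_t ≥ b). Since B_t ~ N(0, t), P(B_t ≥ 4.48) = 1 − Φ(4.48/√t) = 1 − Φ(4.48/√6.35) = 1 − Φ(1.7778) ≈ 0.03772. Doubling: P(τ_{4.48} ≤ 6.35) ≈ 2 · 0.03772 = 0.07544 ≈ 0.0754.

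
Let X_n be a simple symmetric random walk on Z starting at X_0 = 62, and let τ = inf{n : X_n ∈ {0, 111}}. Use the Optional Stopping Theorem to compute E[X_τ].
E[X_τ] = 62

X_n is a martingale and τ is a bounded-mean stopping time (indeed τ is finite a.s. with bounded expectation since the walk is in a bounded region). By the OST, E[X_τ] = E[X_0] = 62. Equivalently: E[X_τ] = 111 · P(hit 111 first) + 0 · P(hit 0 first) = 111 · (62/111) = 62.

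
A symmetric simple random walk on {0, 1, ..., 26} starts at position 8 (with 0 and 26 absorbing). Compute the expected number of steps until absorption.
E[τ | X_0 = 8] = 144

Let v_k = E[τ | X_0 = k]. Boundary: v_0 = v_26 = 0. Recurrence: v_k = 1 + (v_{k-1} + v_{k+1})/2 for 1 ≤ k ≤ 25. The particular solution to v_k − (v_{k-1} + v_{k+1})/2 = 1 is v_k = −k^2. Adding homogeneous solution A + B k and matching boundaries gives v_k = k (26 − k). Substituting k = 8: v_8 = 8 · 18 = 144.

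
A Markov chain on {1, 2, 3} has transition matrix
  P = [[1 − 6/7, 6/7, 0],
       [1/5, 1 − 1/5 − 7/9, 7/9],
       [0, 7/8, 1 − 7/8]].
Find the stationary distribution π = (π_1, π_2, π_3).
π = (21/191, 90/191, 80/191)

This is a birth-death chain on three states, which satisfies detailed balance: π_1 · P_{12} = π_2 · P_{21} and π_2 · P_{23} = π_3 · P_{32}.
From π_1 · 6/7 = π_2 · 1/5: π_2/π_1 = (6/7)/(1/5) = 30/7.
From π_2 · 7/9 = π_3 · 7/8: π_3/π_2 = (7/9)/(7/8) = 8/9.
Take π_1 proportional to 1; then unnormalized π = (1, 30/7, 80/21). Normalize by dividing by the sum 191/21:
  π = (21/191, 90/191, 80/191).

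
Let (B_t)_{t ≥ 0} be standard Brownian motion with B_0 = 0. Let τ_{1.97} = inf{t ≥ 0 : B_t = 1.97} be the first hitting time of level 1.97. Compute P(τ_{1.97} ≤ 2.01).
P(τ_{1.97} ≤ 2.01) = 2(1 − Φ(1.97/√2.01)) = 2(1 − Φ(1.3895)) ≈ 0.1647

By the reflection principle for standard BM, P(τ_b ≤ t) = 2 · P(B_t ≥ b). Since B_t ~ N(0, t), P(B_t ≥ 1.97) = 1 − Φ(1.97/√t) = 1 − Φ(1.97/√2.01) = 1 − Φ(1.3895) ≈ 0.08234. Doubling: P(τ_{1.97} ≤ 2.01) ≈ 2 · 0.08234 = 0.16468 ≈ 0.1647.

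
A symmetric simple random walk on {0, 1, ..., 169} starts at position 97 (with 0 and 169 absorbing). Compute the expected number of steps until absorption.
E[τ | X_0 = 97] = 6984

Let v_k = E[τ | X_0 = k]. Boundary: v_0 = v_169 = 0. Recurrence: v_k = 1 + (v_{k-1} + v_{k+1})/2 for 1 ≤ k ≤ 168. The particular solution to v_k − (v_{k-1} + v_{k+1})/2 = 1 is v_k = −k^2. Adding homogeneous solution A + B k and matching boundaries gives v_k = k (169 − k). Substituting k = 97: v_97 = 97 · 72 = 6984.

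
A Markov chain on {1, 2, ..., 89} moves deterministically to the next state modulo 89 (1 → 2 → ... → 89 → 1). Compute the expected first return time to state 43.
E[T_43 | X_0 = 43] = 89

The chain cycles deterministically, so starting at state 43 it returns in exactly 89 steps. Equivalently, the stationary distribution is uniform π_j = 1/89 for every state j, so by Kac's formula E[T_43] = 1/π_43 = 89.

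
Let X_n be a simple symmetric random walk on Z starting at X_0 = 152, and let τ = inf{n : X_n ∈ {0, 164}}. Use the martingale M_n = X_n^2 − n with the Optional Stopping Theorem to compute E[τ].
E[τ] = 1824

M_n = X_n^2 − n is a martingale (since E[X_{n+1}^2 | F_n] = X_n^2 + 1). By OST (τ has finite mean in a bounded region), E[M_τ] = E[M_0] = X_0^2 − 0 = 152^2 = 23104. Also E[M_τ] = E[X_τ^2] − E[τ]. The walk exits at 0 or 164, with P(hit 164 first) = 152/164, so E[X_τ^2] = 164^2 · 152/164 + 0 = 24928. Thus E[τ] = E[X_τ^2] − E[M_τ] = 24928 − 23104 = 1824 = 152(164 − 152) = 1824.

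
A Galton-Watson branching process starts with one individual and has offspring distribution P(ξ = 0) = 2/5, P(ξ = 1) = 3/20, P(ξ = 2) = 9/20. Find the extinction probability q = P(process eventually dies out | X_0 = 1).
q = 8/9

The pgf is f(s) = 2/5 + 3/20·s + 9/20·s². The extinction probability q is the smallest fixed point of f in [0, 1]. Setting s = f(s):
  9/20·s² + (3/20 − 1)·s + 2/5 = 0
  9/20·s² − (2/5 + 9/20)·s + 2/5 = 0
which factors as (s − 1)·(9/20·s − 2/5) = 0, giving roots s = 1 and s = (2/5)/(9/20) = 8/9.
Mean offspring μ = 3/20 + 2·9/20 = 21/20 > 1 (supercritical), so q < 1. The extinction probability is the smaller root: q = (2/5)/(9/20) = 8/9.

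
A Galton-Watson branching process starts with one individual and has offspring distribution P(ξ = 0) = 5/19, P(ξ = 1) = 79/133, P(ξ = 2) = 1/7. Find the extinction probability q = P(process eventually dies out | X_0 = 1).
q = 1

Mean offspring μ = 0·5/19 + 1·79/133 + 2·1/7 = 117/133 ≤ 1. For μ ≤ 1 with offspring not concentrated at 1, the Galton-Watson process goes extinct almost surely, so q = 1.
(Algebraic check: The pgf is f(s) = 5/19 + 79/133·s + 1/7·s². The extinction probability q is the smallest fixed point of f in [0, 1]. Setting s = f(s):
  1/7·s² + (79/133 − 1)·s + 5/19 = 0
  1/7·s² − (5/19 + 1/7)·s + 5/19 = 0
which factors as (s − 1)·(1/7·s − 5/19) = 0, giving roots s = 1 and s = (5/19)/(1/7) = 35/19. Since 35/19 ≥ 1, the smallest root in [0, 1] is s = 1.)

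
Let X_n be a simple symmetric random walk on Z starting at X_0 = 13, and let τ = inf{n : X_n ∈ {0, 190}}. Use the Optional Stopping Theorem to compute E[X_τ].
E[X_τ] = 13

X_n is a martingale and τ is a bounded-mean stopping time (indeed τ is finite a.s. with bounded expectation since the walk is in a bounded region). By the OST, E[X_τ] = E[X_0] = 13. Equivalently: E[X_τ] = 190 · P(hit 190 first) + 0 · P(hit 0 first) = 190 · (13/190) = 13.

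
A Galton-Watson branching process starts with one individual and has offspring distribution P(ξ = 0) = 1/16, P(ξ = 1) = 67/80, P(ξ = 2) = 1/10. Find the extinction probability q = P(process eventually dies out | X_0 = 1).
q = 5/8

The pgf is f(s) = 1/16 + 67/80·s + 1/10·s². The extinction probability q is the smallest fixed point of f in [0, 1]. Setting s = f(s):
  1/10·s² + (67/80 − 1)·s + 1/16 = 0
  1/10·s² − (1/16 + 1/10)·s + 1/16 = 0
which factors as (s − 1)·(1/10·s − 1/16) = 0, giving roots s = 1 and s = (1/16)/(1/10) = 5/8.
Mean offspring μ = 67/80 + 2·1/10 = 83/80 > 1 (supercritical), so q < 1. The extinction probability is the smaller root: q = (1/16)/(1/10) = 5/8.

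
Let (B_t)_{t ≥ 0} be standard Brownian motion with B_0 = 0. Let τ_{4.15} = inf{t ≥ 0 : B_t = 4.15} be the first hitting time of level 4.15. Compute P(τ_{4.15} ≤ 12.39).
P(τ_{4.15} ≤ 12.39) = 2(1 − Φ(4.15/√12.39)) = 2(1 − Φ(1.1790)) ≈ 0.2384

By the reflection principle for standard BM, P(τ_b ≤ t) = 2 · P(B_t ≥ b). Since B_t ~ N(0, t), P(B_t ≥ 4.15) = 1 − Φ(4.15/√t) = 1 − Φ(4.15/√12.39) = 1 − Φ(1.1790) ≈ 0.11920. Doubling: P(τ_{4.15} ≤ 12.39) ≈ 2 · 0.11920 = 0.23840 ≈ 0.2384.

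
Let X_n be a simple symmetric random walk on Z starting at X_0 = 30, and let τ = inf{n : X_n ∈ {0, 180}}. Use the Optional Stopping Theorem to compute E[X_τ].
E[X_τ] = 30

X_n is a martingale and τ is a bounded-mean stopping time (indeed τ is finite a.s. with bounded expectation since the walk is in a bounded region). By the OST, E[X_τ] = E[X_0] = 30. Equivalently: E[X_τ] = 180 · P(hit 180 first) + 0 · P(hit 0 first) = 180 · (30/180) = 30.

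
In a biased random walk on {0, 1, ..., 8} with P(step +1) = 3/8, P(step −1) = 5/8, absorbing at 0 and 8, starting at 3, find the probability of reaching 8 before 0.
P(hit 8 before 0) = (1 − (5/3)^3) / (1 − (5/3)^8) = 11907/192032

Let u_k denote P(reach 8 before 0 | start at k). Boundary: u_0 = 0, u_8 = 1. Recurrence: u_k = 3/8·u_{k+1} + 5/8·u_{k-1} for 1 ≤ k ≤ 7. Try u_k = A + B·r^k with r = q/p = (5/8)/(3/8) = 5/3. Substitution satisfies the recurrence; boundary conditions give:
  u_k = (1 − r^k) / (1 − r^N) = (1 − (5/3)^3) / (1 − (5/3)^8) = 11907/192032.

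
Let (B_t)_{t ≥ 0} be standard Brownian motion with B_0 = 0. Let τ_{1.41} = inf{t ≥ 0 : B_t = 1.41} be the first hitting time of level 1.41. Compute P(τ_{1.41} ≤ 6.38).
P(τ_{1.41} ≤ 6.38) = 2(1 − Φ(1.41/√6.38)) = 2(1 − Φ(0.5582)) ≈ 0.5767

By the reflection principle for standard BM, P(τ_b ≤ t) = 2 · P(B_t ≥ b). Since B_t ~ N(0, t), P(B_t ≥ 1.41) = 1 − Φ(1.41/√t) = 1 − Φ(1.41/√6.38) = 1 − Φ(0.5582) ≈ 0.28835. Doubling: P(τ_{1.41} ≤ 6.38) ≈ 2 · 0.28835 = 0.57670 ≈ 0.5767.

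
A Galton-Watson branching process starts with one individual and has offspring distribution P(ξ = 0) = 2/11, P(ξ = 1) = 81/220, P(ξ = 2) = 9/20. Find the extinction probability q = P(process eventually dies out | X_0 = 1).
q = 40/99

The pgf is f(s) = 2/11 + 81/220·s + 9/20·s². The extinction probability q is the smallest fixed point of f in [0, 1]. Setting s = f(s):
  9/20·s² + (81/220 − 1)·s + 2/11 = 0
  9/20·s² − (2/11 + 9/20)·s + 2/11 = 0
which factors as (s − 1)·(9/20·s − 2/11) = 0, giving roots s = 1 and s = (2/11)/(9/20) = 40/99.
Mean offspring μ = 81/220 + 2·9/20 = 279/220 > 1 (supercritical), so q < 1. The extinction probability is the smaller root: q = (2/11)/(9/20) = 40/99.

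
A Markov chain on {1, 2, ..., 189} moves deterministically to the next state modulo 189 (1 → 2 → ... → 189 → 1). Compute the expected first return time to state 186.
E[T_186 | X_0 = 186] = 189

The chain cycles deterministically, so starting at state 186 it returns in exactly 189 steps. Equivalently, the stationary distribution is uniform π_j = 1/189 for every state j, so by Kac's formula E[T_186] = 1/π_186 = 189.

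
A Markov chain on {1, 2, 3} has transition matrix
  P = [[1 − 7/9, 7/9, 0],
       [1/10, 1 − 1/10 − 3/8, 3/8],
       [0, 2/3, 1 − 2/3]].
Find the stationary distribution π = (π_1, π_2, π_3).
π = (72/947, 560/947, 315/947)

This is a birth-death chain on three states, which satisfies detailed balance: π_1 · P_{12} = π_2 · P_{21} and π_2 · P_{23} = π_3 · P_{32}.
From π_1 · 7/9 = π_2 · 1/10: π_2/π_1 = (7/9)/(1/10) = 70/9.
From π_2 · 3/8 = π_3 · 2/3: π_3/π_2 = (3/8)/(2/3) = 9/16.
Take π_1 proportional to 1; then unnormalized π = (1, 70/9, 35/8). Normalize by dividing by the sum 947/72:
  π = (72/947, 560/947, 315/947).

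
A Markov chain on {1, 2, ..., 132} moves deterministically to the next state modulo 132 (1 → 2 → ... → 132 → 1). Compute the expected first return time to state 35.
E[T_35 | X_0 = 35] = 132

The chain cycles deterministically, so starting at state 35 it returns in exactly 132 steps. Equivalently, the stationary distribution is uniform π_j = 1/132 for every state j, so by Kac's formula E[T_35] = 1/π_35 = 132.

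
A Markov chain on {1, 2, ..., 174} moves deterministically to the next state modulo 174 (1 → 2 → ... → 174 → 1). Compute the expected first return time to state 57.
E[T_57 | X_0 = 57] = 174

The chain cycles deterministically, so starting at state 57 it returns in exactly 174 steps. Equivalently, the stationary distribution is uniform π_j = 1/174 for every state j, so by Kac's formula E[T_57] = 1/π_57 = 174.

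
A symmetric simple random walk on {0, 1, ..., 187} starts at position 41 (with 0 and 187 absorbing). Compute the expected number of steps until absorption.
E[τ | X_0 = 41] = 5986

Let v_k = E[τ | X_0 = k]. Boundary: v_0 = v_187 = 0. Recurrence: v_k = 1 + (v_{k-1} + v_{k+1})/2 for 1 ≤ k ≤ 186. The particular solution to v_k − (v_{k-1} + v_{k+1})/2 = 1 is v_k = −k^2. Adding homogeneous solution A + B k and matching boundaries gives v_k = k (187 − k). Substituting k = 41: v_41 = 41 · 146 = 5986.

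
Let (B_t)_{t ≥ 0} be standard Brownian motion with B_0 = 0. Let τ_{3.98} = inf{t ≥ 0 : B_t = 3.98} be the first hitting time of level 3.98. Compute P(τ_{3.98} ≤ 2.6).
P(τ_{3.98} ≤ 2.6) = 2(1 − Φ(3.98/√2.6)) = 2(1 − Φ(2.4683)) ≈ 0.0136

By the reflection principle for standard BM, P(τ_b ≤ t) = 2 · P(B_t ≥ b). Since B_t ~ N(0, t), P(B_t ≥ 3.98) = 1 − Φ(3.98/√t) = 1 − Φ(3.98/√2.6) = 1 − Φ(2.4683) ≈ 0.00679. Doubling: P(τ_{3.98} ≤ 2.6) ≈ 2 · 0.00679 = 0.01358 ≈ 0.0136.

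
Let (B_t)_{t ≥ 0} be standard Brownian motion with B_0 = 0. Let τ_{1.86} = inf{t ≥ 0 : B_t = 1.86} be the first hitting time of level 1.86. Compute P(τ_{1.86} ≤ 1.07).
P(τ_{1.86} ≤ 1.07) = 2(1 − Φ(1.86/√1.07)) = 2(1 − Φ(1.7981)) ≈ 0.0722

By the reflection principle for standard BM, P(τ_b ≤ t) = 2 · P(B_t ≥ b). Since B_t ~ N(0, t), P(B_t ≥ 1.86) = 1 − Φ(1.86/√t) = 1 − Φ(1.86/√1.07) = 1 − Φ(1.7981) ≈ 0.03608. Doubling: P(τ_{1.86} ≤ 1.07) ≈ 2 · 0.03608 = 0.07216 ≈ 0.0722.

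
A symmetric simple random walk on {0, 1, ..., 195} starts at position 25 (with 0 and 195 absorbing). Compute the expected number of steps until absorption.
E[τ | X_0 = 25] = 4250

Let v_k = E[τ | X_0 = k]. Boundary: v_0 = v_195 = 0. Recurrence: v_k = 1 + (v_{k-1} + v_{k+1})/2 for 1 ≤ k ≤ 194. The particular solution to v_k − (v_{k-1} + v_{k+1})/2 = 1 is v_k = −k^2. Adding homogeneous solution A + B k and matching boundaries gives v_k = k (195 − k). Substituting k = 25: v_25 = 25 · 170 = 4250.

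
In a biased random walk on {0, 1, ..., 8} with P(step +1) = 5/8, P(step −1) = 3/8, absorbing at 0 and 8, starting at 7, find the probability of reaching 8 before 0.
P(hit 8 before 0) = (1 − (3/5)^7) / (1 − (3/5)^8) = 189845/192032

Let u_k denote P(reach 8 before 0 | start at k). Boundary: u_0 = 0, u_8 = 1. Recurrence: u_k = 5/8·u_{k+1} + 3/8·u_{k-1} for 1 ≤ k ≤ 7. Try u_k = A + B·r^k with r = q/p = (3/8)/(5/8) = 3/5. Substitution satisfies the recurrence; boundary conditions give:
  u_k = (1 − r^k) / (1 − r^N) = (1 − (3/5)^7) / (1 − (3/5)^8) = 189845/192032.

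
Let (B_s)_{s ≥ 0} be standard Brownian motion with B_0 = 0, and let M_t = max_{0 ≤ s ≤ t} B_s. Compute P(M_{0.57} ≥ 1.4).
P(M_{0.57} ≥ 1.4) = 2·P(B_{0.57} ≥ 1.4) = 2(1 − Φ(1.4/√0.57)) ≈ 0.0637

By the reflection principle for Brownian motion, P(M_t ≥ a) = 2 · P(B_t ≥ a) for a ≥ 0. Since B_t ~ N(0, t), P(B_t ≥ 1.4) = 1 − Φ(1.4/√t) = 1 − Φ(1.4/√0.57) = 1 − Φ(1.8543). So
  P(M_{0.57} ≥ 1.4) = 2(1 − Φ(1.8543)) ≈ 0.0637.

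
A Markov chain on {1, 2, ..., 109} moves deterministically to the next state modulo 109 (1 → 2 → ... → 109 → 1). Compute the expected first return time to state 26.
E[T_26 | X_0 = 26] = 109

The chain cycles deterministically, so starting at state 26 it returns in exactly 109 steps. Equivalently, the stationary distribution is uniform π_j = 1/109 for every state j, so by Kac's formula E[T_26] = 1/π_26 = 109.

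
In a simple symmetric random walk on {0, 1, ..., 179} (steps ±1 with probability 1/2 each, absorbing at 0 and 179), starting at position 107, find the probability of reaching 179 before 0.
P(hit 179 before 0) = 107/179

Let u_k = P(hit 179 before 0 | start at k). Then u_0 = 0, u_179 = 1, and u_k = u_{k-1}/2 + u_{k+1}/2 for 1 ≤ k ≤ 178. This harmonic recurrence is solved by u_k = k/179, giving u_107 = 107/179.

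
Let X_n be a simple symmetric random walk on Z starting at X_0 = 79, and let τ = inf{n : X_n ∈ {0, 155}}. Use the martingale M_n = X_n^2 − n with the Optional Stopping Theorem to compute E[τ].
E[τ] = 6004

M_n = X_n^2 − n is a martingale (since E[X_{n+1}^2 | F_n] = X_n^2 + 1). By OST (τ has finite mean in a bounded region), E[M_τ] = E[M_0] = X_0^2 − 0 = 79^2 = 6241. Also E[M_τ] = E[X_τ^2] − E[τ]. The walk exits at 0 or 155, with P(hit 155 first) = 79/155, so E[X_τ^2] = 155^2 · 79/155 + 0 = 12245. Thus E[τ] = E[X_τ^2] − E[M_τ] = 12245 − 6241 = 6004 = 79(155 − 79) = 6004.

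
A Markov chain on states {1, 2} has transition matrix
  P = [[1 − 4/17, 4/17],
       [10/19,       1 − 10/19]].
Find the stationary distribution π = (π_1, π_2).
π_1 = 85/123, π_2 = 38/123

Solve πP = π with π_1 + π_2 = 1. From πP = π: π_1 · (1 − 4/17) + π_2 · 10/19 = π_1 ⇒ π_2 · 10/19 = π_1 · 4/17 ⇒ π_2/π_1 = (4/17)/(10/19) = 38/85. Together with π_1 + π_2 = 1:
  π_1 = (10/19)/(4/17 + 10/19) = (10/19)/(246/323) = 85/123,
  π_2 = (4/17)/(4/17 + 10/19) = (4/17)/(246/323) = 38/123.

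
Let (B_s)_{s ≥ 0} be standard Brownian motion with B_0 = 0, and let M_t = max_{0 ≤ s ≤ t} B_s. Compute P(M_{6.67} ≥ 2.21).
P(M_{6.67} ≥ 2.21) = 2·P(B_{6.67} ≥ 2.21) = 2(1 − Φ(2.21/√6.67)) ≈ 0.3922

By the reflection principle for Brownian motion, P(M_t ≥ a) = 2 · P(B_t ≥ a) for a ≥ 0. Since B_t ~ N(0, t), P(B_t ≥ 2.21) = 1 − Φ(2.21/√t) = 1 − Φ(2.21/√6.67) = 1 − Φ(0.8557). So
  P(M_{6.67} ≥ 2.21) = 2(1 − Φ(0.8557)) ≈ 0.3922.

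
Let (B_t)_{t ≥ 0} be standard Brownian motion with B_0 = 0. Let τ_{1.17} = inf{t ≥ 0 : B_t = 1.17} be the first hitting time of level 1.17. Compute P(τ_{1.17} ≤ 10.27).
P(τ_{1.17} ≤ 10.27) = 2(1 − Φ(1.17/√10.27)) = 2(1 − Φ(0.3651)) ≈ 0.7150

By the reflection principle for standard BM, P(τ_b ≤ t) = 2 · P(B_t ≥ b). Since B_t ~ N(0, t), P(B_t ≥ 1.17) = 1 − Φ(1.17/√t) = 1 − Φ(1.17/√10.27) = 1 − Φ(0.3651) ≈ 0.35752. Doubling: P(τ_{1.17} ≤ 10.27) ≈ 2 · 0.35752 = 0.71504 ≈ 0.7150.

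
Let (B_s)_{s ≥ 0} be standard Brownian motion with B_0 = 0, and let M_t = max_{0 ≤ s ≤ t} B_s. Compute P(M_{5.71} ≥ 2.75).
P(M_{5.71} ≥ 2.75) = 2·P(B_{5.71} ≥ 2.75) = 2(1 − Φ(2.75/√5.71)) ≈ 0.2498

By the reflection principle for Brownian motion, P(M_t ≥ a) = 2 · P(B_t ≥ a) for a ≥ 0. Since B_t ~ N(0, t), P(B_t ≥ 2.75) = 1 − Φ(2.75/√t) = 1 − Φ(2.75/√5.71) = 1 − Φ(1.1508). So
  P(M_{5.71} ≥ 2.75) = 2(1 − Φ(1.1508)) ≈ 0.2498.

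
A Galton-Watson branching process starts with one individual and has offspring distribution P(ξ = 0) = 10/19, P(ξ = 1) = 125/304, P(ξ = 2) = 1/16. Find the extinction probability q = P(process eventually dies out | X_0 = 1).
q = 1

Mean offspring μ = 0·10/19 + 1·125/304 + 2·1/16 = 163/304 ≤ 1. For μ ≤ 1 with offspring not concentrated at 1, the Galton-Watson process goes extinct almost surely, so q = 1.
(Algebraic check: The pgf is f(s) = 10/19 + 125/304·s + 1/16·s². The extinction probability q is the smallest fixed point of f in [0, 1]. Setting s = f(s):
  1/16·s² + (125/304 − 1)·s + 10/19 = 0
  1/16·s² − (10/19 + 1/16)·s + 10/19 = 0
which factors as (s − 1)·(1/16·s − 10/19) = 0, giving roots s = 1 and s = (10/19)/(1/16) = 160/19. Since 160/19 ≥ 1, the smallest root in [0, 1] is s = 1.)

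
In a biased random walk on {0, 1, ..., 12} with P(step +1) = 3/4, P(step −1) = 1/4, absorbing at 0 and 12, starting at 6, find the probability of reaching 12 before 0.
P(hit 12 before 0) = (1 − (1/3)^6) / (1 − (1/3)^12) = 729/730

Let u_k denote P(reach 12 before 0 | start at k). Boundary: u_0 = 0, u_12 = 1. Recurrence: u_k = 3/4·u_{k+1} + 1/4·u_{k-1} for 1 ≤ k ≤ 11. Try u_k = A + B·r^k with r = q/p = (1/4)/(3/4) = 1/3. Substitution satisfies the recurrence; boundary conditions give:
  u_k = (1 − r^k) / (1 − r^N) = (1 − (1/3)^6) / (1 − (1/3)^12) = 729/730.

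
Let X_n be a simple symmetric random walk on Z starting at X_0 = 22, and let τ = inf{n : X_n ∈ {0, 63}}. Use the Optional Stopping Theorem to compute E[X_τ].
E[X_τ] = 22

X_n is a martingale and τ is a bounded-mean stopping time (indeed τ is finite a.s. with bounded expectation since the walk is in a bounded region). By the OST, E[X_τ] = E[X_0] = 22. Equivalently: E[X_τ] = 63 · P(hit 63 first) + 0 · P(hit 0 first) = 63 · (22/63) = 22.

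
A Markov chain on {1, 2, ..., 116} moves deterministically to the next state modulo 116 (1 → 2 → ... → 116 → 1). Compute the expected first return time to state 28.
E[T_28 | X_0 = 28] = 116

The chain cycles deterministically, so starting at state 28 it returns in exactly 116 steps. Equivalently, the stationary distribution is uniform π_j = 1/116 for every state j, so by Kac's formula E[T_28] = 1/π_28 = 116.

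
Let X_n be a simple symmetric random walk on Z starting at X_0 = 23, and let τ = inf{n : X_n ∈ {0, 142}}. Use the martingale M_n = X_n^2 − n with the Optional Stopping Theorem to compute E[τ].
E[τ] = 2737

M_n = X_n^2 − n is a martingale (since E[X_{n+1}^2 | F_n] = X_n^2 + 1). By OST (τ has finite mean in a bounded region), E[M_τ] = E[M_0] = X_0^2 − 0 = 23^2 = 529. Also E[M_τ] = E[X_τ^2] − E[τ]. The walk exits at 0 or 142, with P(hit 142 first) = 23/142, so E[X_τ^2] = 142^2 · 23/142 + 0 = 3266. Thus E[τ] = E[X_τ^2] − E[M_τ] = 3266 − 529 = 2737 = 23(142 − 23) = 2737.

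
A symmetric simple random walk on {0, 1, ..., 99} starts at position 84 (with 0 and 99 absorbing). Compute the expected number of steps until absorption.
E[τ | X_0 = 84] = 1260

Let v_k = E[τ | X_0 = k]. Boundary: v_0 = v_99 = 0. Recurrence: v_k = 1 + (v_{k-1} + v_{k+1})/2 for 1 ≤ k ≤ 98. The particular solution to v_k − (v_{k-1} + v_{k+1})/2 = 1 is v_k = −k^2. Adding homogeneous solution A + B k and matching boundaries gives v_k = k (99 − k). Substituting k = 84: v_84 = 84 · 15 = 1260.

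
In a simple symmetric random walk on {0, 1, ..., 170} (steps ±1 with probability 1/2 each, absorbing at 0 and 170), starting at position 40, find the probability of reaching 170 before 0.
P(hit 170 before 0) = 40/170 = 4/17

Let u_k = P(hit 170 before 0 | start at k). Then u_0 = 0, u_170 = 1, and u_k = u_{k-1}/2 + u_{k+1}/2 for 1 ≤ k ≤ 169. This harmonic recurrence is solved by u_k = k/170, giving u_40 = 40/170 = 4/17.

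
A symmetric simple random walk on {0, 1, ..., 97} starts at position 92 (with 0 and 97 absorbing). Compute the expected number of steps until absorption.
E[τ | X_0 = 92] = 460

Let v_k = E[τ | X_0 = k]. Boundary: v_0 = v_97 = 0. Recurrence: v_k = 1 + (v_{k-1} + v_{k+1})/2 for 1 ≤ k ≤ 96. The particular solution to v_k − (v_{k-1} + v_{k+1})/2 = 1 is v_k = −k^2. Adding homogeneous solution A + B k and matching boundaries gives v_k = k (97 − k). Substituting k = 92: v_92 = 92 · 5 = 460.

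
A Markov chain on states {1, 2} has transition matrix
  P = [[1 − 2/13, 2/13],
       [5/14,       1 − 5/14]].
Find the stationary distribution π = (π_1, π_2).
π_1 = 65/93, π_2 = 28/93

Solve πP = π with π_1 + π_2 = 1. From πP = π: π_1 · (1 − 2/13) + π_2 · 5/14 = π_1 ⇒ π_2 · 5/14 = π_1 · 2/13 ⇒ π_2/π_1 = (2/13)/(5/14) = 28/65. Together with π_1 + π_2 = 1:
  π_1 = (5/14)/(2/13 + 5/14) = (5/14)/(93/182) = 65/93,
  π_2 = (2/13)/(2/13 + 5/14) = (2/13)/(93/182) = 28/93.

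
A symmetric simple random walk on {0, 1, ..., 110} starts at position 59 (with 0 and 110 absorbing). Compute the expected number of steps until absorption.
E[τ | X_0 = 59] = 3009

Let v_k = E[τ | X_0 = k]. Boundary: v_0 = v_110 = 0. Recurrence: v_k = 1 + (v_{k-1} + v_{k+1})/2 for 1 ≤ k ≤ 109. The particular solution to v_k − (v_{k-1} + v_{k+1})/2 = 1 is v_k = −k^2. Adding homogeneous solution A + B k and matching boundaries gives v_k = k (110 − k). Substituting k = 59: v_59 = 59 · 51 = 3009.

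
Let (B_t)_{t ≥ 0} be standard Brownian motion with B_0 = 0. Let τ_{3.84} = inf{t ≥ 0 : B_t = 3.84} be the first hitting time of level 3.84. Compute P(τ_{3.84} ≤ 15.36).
P(τ_{3.84} ≤ 15.36) = 2(1 − Φ(3.84/√15.36)) = 2(1 − Φ(0.9798)) ≈ 0.3272

By the reflection principle for standard BM, P(τ_b ≤ t) = 2 · P(B_t ≥ b). Since B_t ~ N(0, t), P(B_t ≥ 3.84) = 1 − Φ(3.84/√t) = 1 − Φ(3.84/√15.36) = 1 − Φ(0.9798) ≈ 0.16359. Doubling: P(τ_{3.84} ≤ 15.36) ≈ 2 · 0.16359 = 0.32718 ≈ 0.3272.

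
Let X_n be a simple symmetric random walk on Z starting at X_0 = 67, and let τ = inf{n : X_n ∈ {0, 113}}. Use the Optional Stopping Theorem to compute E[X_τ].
E[X_τ] = 67

X_n is a martingale and τ is a bounded-mean stopping time (indeed τ is finite a.s. with bounded expectation since the walk is in a bounded region). By the OST, E[X_τ] = E[X_0] = 67. Equivalently: E[X_τ] = 113 · P(hit 113 first) + 0 · P(hit 0 first) = 113 · (67/113) = 67.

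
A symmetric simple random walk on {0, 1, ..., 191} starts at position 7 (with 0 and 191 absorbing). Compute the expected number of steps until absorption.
E[τ | X_0 = 7] = 1288

Let v_k = E[τ | X_0 = k]. Boundary: v_0 = v_191 = 0. Recurrence: v_k = 1 + (v_{k-1} + v_{k+1})/2 for 1 ≤ k ≤ 190. The particular solution to v_k − (v_{k-1} + v_{k+1})/2 = 1 is v_k = −k^2. Adding homogeneous solution A + B k and matching boundaries gives v_k = k (191 − k). Substituting k = 7: v_7 = 7 · 184 = 1288.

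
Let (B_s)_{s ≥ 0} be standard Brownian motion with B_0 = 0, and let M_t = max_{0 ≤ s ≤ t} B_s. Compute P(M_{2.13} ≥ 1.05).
P(M_{2.13} ≥ 1.05) = 2·P(B_{2.13} ≥ 1.05) = 2(1 − Φ(1.05/√2.13)) ≈ 0.4719

By the reflection principle for Brownian motion, P(M_t ≥ a) = 2 · P(B_t ≥ a) for a ≥ 0. Since B_t ~ N(0, t), P(B_t ≥ 1.05) = 1 − Φ(1.05/√t) = 1 − Φ(1.05/√2.13) = 1 − Φ(0.7194). So
  P(M_{2.13} ≥ 1.05) = 2(1 − Φ(0.7194)) ≈ 0.4719.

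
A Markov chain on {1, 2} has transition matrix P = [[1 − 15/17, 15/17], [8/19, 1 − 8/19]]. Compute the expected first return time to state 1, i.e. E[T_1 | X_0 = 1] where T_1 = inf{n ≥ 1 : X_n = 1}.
E[T_1 | X_0 = 1] = 1/π_1 = 421/136

For an irreducible recurrent Markov chain with stationary distribution π, E[T_i | X_0 = i] = 1/π_i (Kac's formula). Here π_1 = (8/19)/(15/17 + 8/19) = (8/19)/(421/323) = 136/421, so E[T_1 | X_0 = 1] = 1/π_1 = (15/17 + 8/19)/(8/19) = (421/323)/(8/19) = 421/136.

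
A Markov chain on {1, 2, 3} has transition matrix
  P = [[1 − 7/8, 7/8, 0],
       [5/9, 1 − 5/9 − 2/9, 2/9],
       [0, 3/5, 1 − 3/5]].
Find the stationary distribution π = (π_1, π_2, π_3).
π = (120/379, 189/379, 70/379)

This is a birth-death chain on three states, which satisfies detailed balance: π_1 · P_{12} = π_2 · P_{21} and π_2 · P_{23} = π_3 · P_{32}.
From π_1 · 7/8 = π_2 · 5/9: π_2/π_1 = (7/8)/(5/9) = 63/40.
From π_2 · 2/9 = π_3 · 3/5: π_3/π_2 = (2/9)/(3/5) = 10/27.
Take π_1 proportional to 1; then unnormalized π = (1, 63/40, 7/12). Normalize by dividing by the sum 379/120:
  π = (120/379, 189/379, 70/379).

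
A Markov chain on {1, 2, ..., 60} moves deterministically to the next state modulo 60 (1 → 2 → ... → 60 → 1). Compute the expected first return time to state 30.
E[T_30 | X_0 = 30] = 60

The chain cycles deterministically, so starting at state 30 it returns in exactly 60 steps. Equivalently, the stationary distribution is uniform π_j = 1/60 for every state j, so by Kac's formula E[T_30] = 1/π_30 = 60.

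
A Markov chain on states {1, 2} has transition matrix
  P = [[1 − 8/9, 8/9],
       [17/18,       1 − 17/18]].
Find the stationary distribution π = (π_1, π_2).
π_1 = 17/33, π_2 = 16/33

Solve πP = π with π_1 + π_2 = 1. From πP = π: π_1 · (1 − 8/9) + π_2 · 17/18 = π_1 ⇒ π_2 · 17/18 = π_1 · 8/9 ⇒ π_2/π_1 = (8/9)/(17/18) = 16/17. Together with π_1 + π_2 = 1:
  π_1 = (17/18)/(8/9 + 17/18) = (17/18)/(11/6) = 17/33,
  π_2 = (8/9)/(8/9 + 17/18) = (8/9)/(11/6) = 16/33.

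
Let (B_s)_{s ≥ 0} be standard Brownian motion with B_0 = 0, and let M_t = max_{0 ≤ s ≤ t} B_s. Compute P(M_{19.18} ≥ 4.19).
P(M_{19.18} ≥ 4.19) = 2·P(B_{19.18} ≥ 4.19) = 2(1 − Φ(4.19/√19.18)) ≈ 0.3387

By the reflection principle for Brownian motion, P(M_t ≥ a) = 2 · P(B_t ≥ a) for a ≥ 0. Since B_t ~ N(0, t), P(B_t ≥ 4.19) = 1 − Φ(4.19/√t) = 1 − Φ(4.19/√19.18) = 1 − Φ(0.9567). So
  P(M_{19.18} ≥ 4.19) = 2(1 − Φ(0.9567)) ≈ 0.3387.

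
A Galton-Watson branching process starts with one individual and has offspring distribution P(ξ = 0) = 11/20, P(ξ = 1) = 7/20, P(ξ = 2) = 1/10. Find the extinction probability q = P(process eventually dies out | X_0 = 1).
q = 1

Mean offspring μ = 0·11/20 + 1·7/20 + 2·1/10 = 11/20 ≤ 1. For μ ≤ 1 with offspring not concentrated at 1, the Galton-Watson process goes extinct almost surely, so q = 1.
(Algebraic check: The pgf is f(s) = 11/20 + 7/20·s + 1/10·s². The extinction probability q is the smallest fixed point of f in [0, 1]. Setting s = f(s):
  1/10·s² + (7/20 − 1)·s + 11/20 = 0
  1/10·s² − (11/20 + 1/10)·s + 11/20 = 0
which factors as (s − 1)·(1/10·s − 11/20) = 0, giving roots s = 1 and s = (11/20)/(1/10) = 11/2. Since 11/2 ≥ 1, the smallest root in [0, 1] is s = 1.)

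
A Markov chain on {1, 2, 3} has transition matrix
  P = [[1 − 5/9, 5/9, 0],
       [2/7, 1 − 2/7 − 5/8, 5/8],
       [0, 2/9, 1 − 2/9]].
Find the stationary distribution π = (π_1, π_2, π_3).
π = (288/2423, 560/2423, 1575/2423)

This is a birth-death chain on three states, which satisfies detailed balance: π_1 · P_{12} = π_2 · P_{21} and π_2 · P_{23} = π_3 · P_{32}.
From π_1 · 5/9 = π_2 · 2/7: π_2/π_1 = (5/9)/(2/7) = 35/18.
From π_2 · 5/8 = π_3 · 2/9: π_3/π_2 = (5/8)/(2/9) = 45/16.
Take π_1 proportional to 1; then unnormalized π = (1, 35/18, 175/32). Normalize by dividing by the sum 2423/288:
  π = (288/2423, 560/2423, 1575/2423).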